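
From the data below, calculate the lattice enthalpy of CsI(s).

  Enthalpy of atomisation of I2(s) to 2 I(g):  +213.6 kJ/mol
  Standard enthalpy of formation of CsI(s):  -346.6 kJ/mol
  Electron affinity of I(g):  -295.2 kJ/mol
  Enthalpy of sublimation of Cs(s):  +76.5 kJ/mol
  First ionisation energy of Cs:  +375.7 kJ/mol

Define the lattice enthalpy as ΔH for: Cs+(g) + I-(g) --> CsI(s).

ΔHf° = 1·ΔHsub + 1·(ΣIE) + 1/2·D(I2) + 1·EA + U
-346.6 = 1·(+76.5) + 1·(+375.7) + 1/2·(+213.6) + 1·(-295.2) + U
U = -346.6 − (+263.8) = -610.4 kJ/mol

U = -610.4 kJ/mol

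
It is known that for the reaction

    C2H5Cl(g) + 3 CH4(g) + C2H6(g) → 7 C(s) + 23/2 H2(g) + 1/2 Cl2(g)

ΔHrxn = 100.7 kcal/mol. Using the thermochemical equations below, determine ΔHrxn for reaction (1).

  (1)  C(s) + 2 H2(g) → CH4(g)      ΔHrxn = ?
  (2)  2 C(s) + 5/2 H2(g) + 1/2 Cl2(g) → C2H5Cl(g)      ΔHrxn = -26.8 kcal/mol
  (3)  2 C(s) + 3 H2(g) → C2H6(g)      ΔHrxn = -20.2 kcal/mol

ΔHrxn = -17.9 kcal/mol

(1) reversed and × 3 (reverse to put CH4(g) on the reactant side; ×3 to match 3 CH4(g) in the target): contributes −3·x
(2) reversed (reverse to put C2H5Cl(g) on the reactant side): +26.8 kcal/mol
(3) reversed (reverse to put C2H6(g) on the reactant side): +20.2 kcal/mol
+100.7 = (+26.8) + (+20.2) − 3·x
x = (+100.7 − (+47.0)) / (-3) = -17.9 kcal/mol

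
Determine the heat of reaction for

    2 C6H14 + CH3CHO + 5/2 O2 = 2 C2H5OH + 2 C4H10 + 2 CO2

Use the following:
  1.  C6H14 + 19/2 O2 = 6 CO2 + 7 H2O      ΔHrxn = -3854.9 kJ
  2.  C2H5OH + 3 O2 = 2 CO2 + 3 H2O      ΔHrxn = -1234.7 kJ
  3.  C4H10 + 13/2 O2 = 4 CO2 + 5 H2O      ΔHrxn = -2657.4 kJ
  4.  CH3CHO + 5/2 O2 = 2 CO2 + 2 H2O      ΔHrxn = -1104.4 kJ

eq. 1 × 2 (×2 to match 2 C6H14 in the target): (2)·(-3854.9) = -7709.8 kJ
eq. 2 reversed and × 2 (C2H5OH must end up as a product; ×2 to match 2 C2H5OH in the target): (-2)·(-1234.7) = +2469.4 kJ
eq. 3 reversed and × 2 (C4H10 must end up as a product; ×2 to match 2 C4H10 in the target): (-2)·(-2657.4) = +5314.8 kJ
eq. 4 as written (CH3CHO already on the reactant side): -1104.4 kJ
Summing the manipulated equations, ΔHrxn = (2)·(-3854.9) + (-2)·(-1234.7) + (-2)·(-2657.4) + (1)·(-1104.4) = -1030.0 kJ

ΔHrxn = -1030.0 kJ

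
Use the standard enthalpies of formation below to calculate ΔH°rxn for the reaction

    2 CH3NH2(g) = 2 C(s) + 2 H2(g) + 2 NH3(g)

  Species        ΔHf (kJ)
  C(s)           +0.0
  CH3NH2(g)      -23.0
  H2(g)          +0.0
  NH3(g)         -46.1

ΔH°rxn = Σ nΔHf°(products) − Σ nΔHf°(reactants).
Products: 2·(+0.0) + 2·(+0.0) + 2·(-46.1) = -92.2
Reactants: 2·(-23.0) = -46.0
ΔH°rxn = (-92.2) − (-46.0) = -46.2 kJ

ΔH°rxn = -46.2 kJ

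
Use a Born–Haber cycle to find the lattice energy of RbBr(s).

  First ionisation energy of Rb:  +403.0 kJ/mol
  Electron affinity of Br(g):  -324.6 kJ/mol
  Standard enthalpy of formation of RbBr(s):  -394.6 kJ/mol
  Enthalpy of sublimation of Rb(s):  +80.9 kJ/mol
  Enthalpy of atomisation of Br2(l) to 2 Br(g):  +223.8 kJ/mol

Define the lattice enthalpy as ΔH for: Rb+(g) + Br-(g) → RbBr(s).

U = -665.8 kJ/mol

ΔHf° = 1·ΔHsub + 1·(ΣIE) + 1/2·D(Br2) + 1·EA + U
-394.6 = 1·(+80.9) + 1·(+403.0) + 1/2·(+223.8) + 1·(-324.6) + U
U = -394.6 − (+271.2) = -665.8 kJ/mol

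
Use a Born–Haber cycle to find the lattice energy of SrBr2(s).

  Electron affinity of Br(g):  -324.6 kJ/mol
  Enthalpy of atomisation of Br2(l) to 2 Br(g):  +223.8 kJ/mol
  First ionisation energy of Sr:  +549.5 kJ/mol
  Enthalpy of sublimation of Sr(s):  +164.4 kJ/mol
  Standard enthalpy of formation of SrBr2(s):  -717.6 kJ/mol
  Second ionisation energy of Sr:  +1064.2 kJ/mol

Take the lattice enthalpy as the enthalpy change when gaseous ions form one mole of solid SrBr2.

ΔHf° = 1·ΔHsub + 1·(ΣIE) + 1·D(Br2) + 2·EA + U
-717.6 = 1·(+164.4) + 1·(+1613.7) + 1·(+223.8) + 2·(-324.6) + U
U = -717.6 − (+1352.7) = -2070.3 kJ/mol

U = -2070.3 kJ/mol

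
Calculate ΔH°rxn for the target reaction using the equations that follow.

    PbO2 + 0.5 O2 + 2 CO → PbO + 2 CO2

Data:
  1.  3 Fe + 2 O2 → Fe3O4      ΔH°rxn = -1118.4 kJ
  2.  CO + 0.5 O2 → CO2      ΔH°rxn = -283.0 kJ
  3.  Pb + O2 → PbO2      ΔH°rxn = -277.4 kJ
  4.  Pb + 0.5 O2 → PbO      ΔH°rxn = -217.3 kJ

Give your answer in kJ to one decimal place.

ΔH°rxn = -505.9 kJ

eq. 1: not needed (Fe3O4 appears nowhere else).
eq. 2 × 2 (×2 to match 2 CO in the target): (2)·(-283.0) = -566.0 kJ
eq. 3 reversed (reverse to put PbO2 on the reactant side): +277.4 kJ
eq. 4 as written (PbO already on the product side): -217.3 kJ
ΔH°rxn = (-566.0) + (+277.4) + (-217.3) = -505.9 kJ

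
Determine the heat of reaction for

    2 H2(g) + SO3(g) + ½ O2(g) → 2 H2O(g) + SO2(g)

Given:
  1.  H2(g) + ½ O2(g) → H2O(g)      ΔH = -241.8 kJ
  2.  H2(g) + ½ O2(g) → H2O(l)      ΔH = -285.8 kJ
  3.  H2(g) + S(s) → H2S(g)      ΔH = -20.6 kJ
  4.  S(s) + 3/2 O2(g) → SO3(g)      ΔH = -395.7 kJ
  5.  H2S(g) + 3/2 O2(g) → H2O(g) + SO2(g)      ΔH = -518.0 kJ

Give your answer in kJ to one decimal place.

ΔH = -384.7 kJ

eq. 1 as written: -241.8 kJ
eq. 2: not needed (H2O(l) appears nowhere else).
eq. 3 as written: -20.6 kJ
eq. 4 reversed (SO3(g) must end up as a reactant): +395.7 kJ
eq. 5 as written (SO2(g) already on the product side): -518.0 kJ
Combining the equations, ΔH = (-241.8) + (-20.6) + (+395.7) + (-518.0) = -384.7 kJ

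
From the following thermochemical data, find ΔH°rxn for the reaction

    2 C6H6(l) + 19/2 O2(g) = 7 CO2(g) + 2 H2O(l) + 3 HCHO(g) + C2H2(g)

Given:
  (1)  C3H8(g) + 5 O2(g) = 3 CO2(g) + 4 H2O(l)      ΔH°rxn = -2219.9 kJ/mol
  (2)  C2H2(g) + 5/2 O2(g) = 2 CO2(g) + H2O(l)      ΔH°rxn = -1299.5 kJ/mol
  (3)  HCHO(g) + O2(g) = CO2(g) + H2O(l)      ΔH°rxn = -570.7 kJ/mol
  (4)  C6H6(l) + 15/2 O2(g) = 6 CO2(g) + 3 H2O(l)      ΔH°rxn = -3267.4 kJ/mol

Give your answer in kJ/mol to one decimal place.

ΔH°rxn = -3523.2 kJ/mol

(1): not needed (C3H8(g) appears nowhere else).
(2) reversed (C2H2(g) must end up as a product): +1299.5 kJ/mol
(3) reversed and × 3 (reverse to put HCHO(g) on the product side; ×3 to match 3 HCHO(g) in the target): (-3)·(-570.7) = +1712.1 kJ/mol
(4) × 2 (×2 to match 2 C6H6(l) in the target): (2)·(-3267.4) = -6534.8 kJ/mol
Combining the equations, ΔH°rxn = (+1299.5) + (+1712.1) + (-6534.8) = -3523.2 kJ/mol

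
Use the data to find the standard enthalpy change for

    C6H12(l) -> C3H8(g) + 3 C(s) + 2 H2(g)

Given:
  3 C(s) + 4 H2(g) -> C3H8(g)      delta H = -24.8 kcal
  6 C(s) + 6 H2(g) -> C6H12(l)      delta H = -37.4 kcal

delta H = 12.6 kcal

equation 1 as written: -24.8 kcal
equation 2 reversed: +37.4 kcal
Since enthalpy is a state function, delta H = (-24.8) + (+37.4) = 12.6 kcal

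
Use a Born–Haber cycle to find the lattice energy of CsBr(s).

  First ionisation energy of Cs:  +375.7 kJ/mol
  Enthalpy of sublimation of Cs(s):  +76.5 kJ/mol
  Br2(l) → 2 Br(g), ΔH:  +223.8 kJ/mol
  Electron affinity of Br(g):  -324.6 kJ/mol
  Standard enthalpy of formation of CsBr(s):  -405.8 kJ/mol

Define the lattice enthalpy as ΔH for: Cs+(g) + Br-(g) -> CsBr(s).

U = -645.3 kJ/mol

ΔHf° = 1·ΔHsub + 1·(ΣIE) + 1/2·D(Br2) + 1·EA + U
-405.8 = 1·(+76.5) + 1·(+375.7) + 1/2·(+223.8) + 1·(-324.6) + U
U = -405.8 − (+239.5) = -645.3 kJ/mol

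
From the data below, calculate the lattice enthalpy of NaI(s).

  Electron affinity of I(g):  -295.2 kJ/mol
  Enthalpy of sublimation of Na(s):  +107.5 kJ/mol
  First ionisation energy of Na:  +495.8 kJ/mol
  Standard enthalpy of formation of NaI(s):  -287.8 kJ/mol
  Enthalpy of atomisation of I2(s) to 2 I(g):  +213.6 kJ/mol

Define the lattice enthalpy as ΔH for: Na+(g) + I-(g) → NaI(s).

ΔHf° = 1·ΔHsub + 1·(ΣIE) + 1/2·D(I2) + 1·EA + U
-287.8 = 1·(+107.5) + 1·(+495.8) + 1/2·(+213.6) + 1·(-295.2) + U
U = -287.8 − (+414.9) = -702.7 kJ/mol

U = -702.7 kJ/mol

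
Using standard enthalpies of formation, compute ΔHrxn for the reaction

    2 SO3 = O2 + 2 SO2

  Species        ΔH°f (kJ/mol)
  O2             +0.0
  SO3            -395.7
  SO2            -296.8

ΔHrxn = 197.8 kJ/mol

ΔH°rxn = Σ nΔHf°(products) − Σ nΔHf°(reactants).
Products: 1·(+0.0) + 2·(-296.8) = -593.6
Reactants: 2·(-395.7) = -791.4
ΔHrxn = (-593.6) − (-791.4) = 197.8 kJ/mol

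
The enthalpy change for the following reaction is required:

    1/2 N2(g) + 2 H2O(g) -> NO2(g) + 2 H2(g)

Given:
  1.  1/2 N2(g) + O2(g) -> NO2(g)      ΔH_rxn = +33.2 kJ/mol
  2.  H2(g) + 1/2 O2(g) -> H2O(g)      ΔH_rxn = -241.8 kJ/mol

eq. 1 as written: +33.2 kJ/mol
eq. 2 reversed and × 2: (-2)·(-241.8) = +483.6 kJ/mol
ΔH_rxn = (+33.2) + (+483.6) = 516.8 kJ/mol

ΔH_rxn = 516.8 kJ/mol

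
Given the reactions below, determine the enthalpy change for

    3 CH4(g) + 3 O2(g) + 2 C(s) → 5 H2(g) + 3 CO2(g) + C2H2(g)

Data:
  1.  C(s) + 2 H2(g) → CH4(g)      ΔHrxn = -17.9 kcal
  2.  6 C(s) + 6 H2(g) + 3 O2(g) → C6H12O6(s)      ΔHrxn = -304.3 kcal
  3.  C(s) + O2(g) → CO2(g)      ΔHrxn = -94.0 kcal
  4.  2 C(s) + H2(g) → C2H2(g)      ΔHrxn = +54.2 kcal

eq. 1 reversed and × 3 (CH4(g) must end up as a reactant; scale by 3 for the 3 CH4(g)): (-3)·(-17.9) = +53.7 kcal
eq. 2: not needed (C6H12O6(s) appears nowhere else).
eq. 3 × 3 (×3 to match 3 CO2(g) in the target): (3)·(-94.0) = -282.0 kcal
eq. 4 as written (C2H2(g) already on the product side): +54.2 kcal
Combining the equations, ΔHrxn = (+53.7) + (-282.0) + (+54.2) = -174.1 kcal

ΔHrxn = -174.1 kcal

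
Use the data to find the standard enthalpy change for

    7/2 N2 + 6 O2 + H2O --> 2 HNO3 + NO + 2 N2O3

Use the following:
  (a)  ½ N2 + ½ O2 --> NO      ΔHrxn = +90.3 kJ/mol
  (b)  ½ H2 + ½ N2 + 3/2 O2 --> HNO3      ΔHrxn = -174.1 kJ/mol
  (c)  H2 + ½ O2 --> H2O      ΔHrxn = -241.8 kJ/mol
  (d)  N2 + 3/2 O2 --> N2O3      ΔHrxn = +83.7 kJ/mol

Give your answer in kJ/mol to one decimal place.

(a) as written: +90.3 kJ/mol
(b) × 2: (2)·(-174.1) = -348.2 kJ/mol
(c) reversed: +241.8 kJ/mol
(d) × 2: (2)·(+83.7) = +167.4 kJ/mol
By Hess's law, ΔHrxn = (1)·(+90.3) + (2)·(-174.1) + (-1)·(-241.8) + (2)·(+83.7) = 151.3 kJ/mol

ΔHrxn = 151.3 kJ/mol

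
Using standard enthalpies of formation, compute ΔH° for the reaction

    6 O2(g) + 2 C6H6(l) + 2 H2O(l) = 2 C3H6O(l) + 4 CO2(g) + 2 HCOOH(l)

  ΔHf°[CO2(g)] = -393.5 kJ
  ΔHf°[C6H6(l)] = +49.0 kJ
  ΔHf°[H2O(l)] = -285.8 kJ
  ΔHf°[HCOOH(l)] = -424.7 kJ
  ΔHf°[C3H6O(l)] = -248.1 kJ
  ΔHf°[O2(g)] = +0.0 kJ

Products: 2·(-248.1) + 4·(-393.5) + 2·(-424.7) = -2919.6
Reactants: 6·(+0.0) + 2·(+49.0) + 2·(-285.8) = -473.6
ΔH° = (-2919.6) − (-473.6) = -2446.0 kJ

ΔH° = -2446.0 kJ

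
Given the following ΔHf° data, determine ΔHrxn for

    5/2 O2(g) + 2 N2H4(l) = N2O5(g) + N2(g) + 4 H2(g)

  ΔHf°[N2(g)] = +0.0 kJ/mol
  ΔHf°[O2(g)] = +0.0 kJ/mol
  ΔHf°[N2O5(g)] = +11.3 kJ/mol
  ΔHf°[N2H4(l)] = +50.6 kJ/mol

Products: 1·(+11.3) + 1·(+0.0) + 4·(+0.0) = +11.3
Reactants: 5/2·(+0.0) + 2·(+50.6) = +101.2
ΔHrxn = (+11.3) − (+101.2) = -89.9 kJ/mol

ΔHrxn = -89.9 kJ/mol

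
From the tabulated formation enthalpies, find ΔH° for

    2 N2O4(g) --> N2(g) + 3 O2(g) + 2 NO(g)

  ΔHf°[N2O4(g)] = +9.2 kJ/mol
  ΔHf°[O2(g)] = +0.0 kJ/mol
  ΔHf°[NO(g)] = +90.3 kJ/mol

Products: 1·(+0.0) + 3·(+0.0) + 2·(+90.3) = +180.6
Reactants: 2·(+9.2) = +18.4
ΔH° = (+180.6) − (+18.4) = 162.2 kJ/mol

ΔH° = 162.2 kJ/mol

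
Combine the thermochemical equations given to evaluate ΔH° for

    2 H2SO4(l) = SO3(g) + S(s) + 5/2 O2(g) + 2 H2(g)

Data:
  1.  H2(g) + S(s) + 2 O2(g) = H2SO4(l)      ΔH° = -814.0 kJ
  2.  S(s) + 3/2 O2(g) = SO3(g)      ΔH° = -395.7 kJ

ΔH° = 1232.3 kJ

eq. 1 reversed and × 2: (-2)·(-814.0) = +1628.0 kJ
eq. 2 as written: -395.7 kJ
Combining the equations, ΔH° = (-2)·(-814.0) + (1)·(-395.7) = 1232.3 kJ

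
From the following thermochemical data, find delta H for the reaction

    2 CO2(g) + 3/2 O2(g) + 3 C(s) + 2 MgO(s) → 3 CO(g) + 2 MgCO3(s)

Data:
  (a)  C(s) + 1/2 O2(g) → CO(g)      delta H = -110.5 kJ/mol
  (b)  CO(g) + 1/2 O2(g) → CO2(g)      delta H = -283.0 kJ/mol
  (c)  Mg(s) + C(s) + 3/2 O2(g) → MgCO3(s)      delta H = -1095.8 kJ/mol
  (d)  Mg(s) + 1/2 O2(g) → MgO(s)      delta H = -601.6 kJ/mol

(a) as written: -110.5 kJ/mol
(b) reversed and × 2: (-2)·(-283.0) = +566.0 kJ/mol
(c) × 2: (2)·(-1095.8) = -2191.6 kJ/mol
(d) reversed and × 2: (-2)·(-601.6) = +1203.2 kJ/mol
By Hess's law, delta H = (-110.5) + (+566.0) + (-2191.6) + (+1203.2) = -532.9 kJ/mol

delta H = -532.9 kJ/mol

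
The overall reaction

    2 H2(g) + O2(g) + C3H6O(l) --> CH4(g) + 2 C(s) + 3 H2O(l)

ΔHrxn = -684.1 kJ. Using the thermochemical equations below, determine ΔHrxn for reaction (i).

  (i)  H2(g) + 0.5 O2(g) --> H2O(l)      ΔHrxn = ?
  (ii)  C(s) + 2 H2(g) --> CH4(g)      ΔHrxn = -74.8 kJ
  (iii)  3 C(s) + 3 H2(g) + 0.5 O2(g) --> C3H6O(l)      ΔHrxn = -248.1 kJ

ΔHrxn = -285.8 kJ

(i) × 3: contributes 3·x
(ii) as written: -74.8 kJ
(iii) reversed: +248.1 kJ
-684.1 = (-74.8) + (+248.1) + 3·x
x = (-684.1 − (+173.3)) / (3) = -285.8 kJ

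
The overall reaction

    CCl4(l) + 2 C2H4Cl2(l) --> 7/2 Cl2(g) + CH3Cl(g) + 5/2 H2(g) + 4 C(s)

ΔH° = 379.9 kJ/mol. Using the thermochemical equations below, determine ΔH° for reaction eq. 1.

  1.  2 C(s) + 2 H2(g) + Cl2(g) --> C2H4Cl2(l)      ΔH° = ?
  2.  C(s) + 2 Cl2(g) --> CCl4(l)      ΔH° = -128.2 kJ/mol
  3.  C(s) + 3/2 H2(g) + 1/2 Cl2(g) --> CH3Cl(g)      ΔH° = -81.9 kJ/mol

eq. 1 reversed and × 2: contributes −2·x
eq. 2 reversed: +128.2 kJ/mol
eq. 3 as written: -81.9 kJ/mol
+379.9 = (+128.2) + (-81.9) − 2·x
x = (+379.9 − (+46.3)) / (-2) = -166.8 kJ/mol

ΔH° = -166.8 kJ/mol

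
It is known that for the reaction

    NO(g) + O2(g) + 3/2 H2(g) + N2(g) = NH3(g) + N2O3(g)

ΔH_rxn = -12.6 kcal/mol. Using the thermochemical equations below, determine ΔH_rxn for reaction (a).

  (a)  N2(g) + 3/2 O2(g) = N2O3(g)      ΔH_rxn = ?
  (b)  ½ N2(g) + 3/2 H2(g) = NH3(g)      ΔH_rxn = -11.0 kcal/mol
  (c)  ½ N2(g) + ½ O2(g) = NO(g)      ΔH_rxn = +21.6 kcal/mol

(a) as written (N2O3(g) already on the product side): contributes x
(b) as written (NH3(g) already on the product side): -11.0 kcal/mol
(c) reversed (reverse to put NO(g) on the reactant side): -21.6 kcal/mol
-12.6 = (-11.0) + (-21.6) + x
x = (-12.6 − (-32.6)) / (1) = 20.0 kcal/mol

ΔH_rxn = 20.0 kcal/mol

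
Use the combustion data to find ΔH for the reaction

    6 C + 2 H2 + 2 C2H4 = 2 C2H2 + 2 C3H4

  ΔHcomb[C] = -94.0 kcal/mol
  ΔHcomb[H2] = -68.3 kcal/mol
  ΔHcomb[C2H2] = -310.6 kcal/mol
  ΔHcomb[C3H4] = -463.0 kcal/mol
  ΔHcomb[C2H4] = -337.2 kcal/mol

ΔH = 172.2 kcal/mol

Using ΔH = Σ nΔHc°(reactants) − Σ nΔHc°(products):
= [6·(-94.0) + 2·(-68.3) + 2·(-337.2)] − [2·(-310.6) + 2·(-463.0)]
= 172.2 kcal/mol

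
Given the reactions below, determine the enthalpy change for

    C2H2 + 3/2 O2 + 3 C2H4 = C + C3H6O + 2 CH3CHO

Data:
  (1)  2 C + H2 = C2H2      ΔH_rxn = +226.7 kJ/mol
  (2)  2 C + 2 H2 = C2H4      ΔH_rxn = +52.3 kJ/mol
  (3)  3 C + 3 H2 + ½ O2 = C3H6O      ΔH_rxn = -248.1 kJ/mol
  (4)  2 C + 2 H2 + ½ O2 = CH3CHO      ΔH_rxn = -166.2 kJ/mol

(1) reversed: -226.7 kJ/mol
(2) reversed and × 3: (-3)·(+52.3) = -156.9 kJ/mol
(3) as written: -248.1 kJ/mol
(4) × 2: (2)·(-166.2) = -332.4 kJ/mol
ΔH_rxn = (-1)·(+226.7) + (-3)·(+52.3) + (1)·(-248.1) + (2)·(-166.2) = -964.1 kJ/mol

ΔH_rxn = -964.1 kJ/mol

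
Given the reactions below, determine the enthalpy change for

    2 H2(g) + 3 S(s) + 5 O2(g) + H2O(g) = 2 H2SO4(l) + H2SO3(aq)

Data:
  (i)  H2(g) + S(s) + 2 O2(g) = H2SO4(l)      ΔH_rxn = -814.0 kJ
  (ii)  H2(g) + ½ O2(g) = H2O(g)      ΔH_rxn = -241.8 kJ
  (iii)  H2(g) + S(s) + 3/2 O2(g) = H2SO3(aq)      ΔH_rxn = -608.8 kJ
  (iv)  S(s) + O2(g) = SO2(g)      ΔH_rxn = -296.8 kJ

(i) × 2: (2)·(-814.0) = -1628.0 kJ
(ii) reversed: +241.8 kJ
(iii) as written: -608.8 kJ
(iv): not needed.
Summing the manipulated equations, ΔH_rxn = (2)·(-814.0) + (-1)·(-241.8) + (1)·(-608.8) = -1995.0 kJ

ΔH_rxn = -1995.0 kJ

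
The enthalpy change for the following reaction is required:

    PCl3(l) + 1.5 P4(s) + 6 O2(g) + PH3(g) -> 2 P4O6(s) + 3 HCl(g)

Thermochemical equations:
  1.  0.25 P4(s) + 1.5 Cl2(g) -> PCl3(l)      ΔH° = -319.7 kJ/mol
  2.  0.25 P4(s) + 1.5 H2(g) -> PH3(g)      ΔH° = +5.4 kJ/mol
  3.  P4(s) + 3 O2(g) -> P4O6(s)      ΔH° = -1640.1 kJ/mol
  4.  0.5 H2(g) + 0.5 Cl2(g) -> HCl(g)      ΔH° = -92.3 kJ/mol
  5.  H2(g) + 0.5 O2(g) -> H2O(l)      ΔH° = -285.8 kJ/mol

ΔH° = -3242.8 kJ/mol

eq. 1 reversed (PCl3(l) must end up as a reactant): +319.7 kJ/mol
eq. 2 reversed (PH3(g) must end up as a reactant): -5.4 kJ/mol
eq. 3 × 2 (scale by 2 for the 2 P4O6(s)): (2)·(-1640.1) = -3280.2 kJ/mol
eq. 4 × 3 (scale by 3 for the 3 HCl(g)): (3)·(-92.3) = -276.9 kJ/mol
eq. 5: not needed (H2O(l) appears nowhere else).
Combining the equations, ΔH° = (+319.7) + (-5.4) + (-3280.2) + (-276.9) = -3242.8 kJ/mol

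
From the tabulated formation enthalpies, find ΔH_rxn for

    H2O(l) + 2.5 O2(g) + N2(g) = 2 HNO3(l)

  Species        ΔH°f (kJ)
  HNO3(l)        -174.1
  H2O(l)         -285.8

ΔH_rxn = -62.4 kJ

ΔH°rxn = Σ nΔHf°(products) − Σ nΔHf°(reactants).
Products: 2·(-174.1) = -348.2
Reactants: 1·(-285.8) + 5/2·(+0.0) + 1·(+0.0) = -285.8
ΔH_rxn = (-348.2) − (-285.8) = -62.4 kJ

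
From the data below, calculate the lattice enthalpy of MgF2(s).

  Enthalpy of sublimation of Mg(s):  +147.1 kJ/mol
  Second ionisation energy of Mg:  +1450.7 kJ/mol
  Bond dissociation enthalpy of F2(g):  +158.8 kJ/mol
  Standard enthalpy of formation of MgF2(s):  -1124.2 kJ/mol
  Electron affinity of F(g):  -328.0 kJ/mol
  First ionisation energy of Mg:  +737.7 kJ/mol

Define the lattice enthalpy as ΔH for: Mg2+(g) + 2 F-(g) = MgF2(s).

U = -2962.5 kJ/mol

ΔHf° = 1·ΔHsub + 1·(ΣIE) + 1·D(F2) + 2·EA + U
-1124.2 = 1·(+147.1) + 1·(+2188.4) + 1·(+158.8) + 2·(-328.0) + U
U = -1124.2 − (+1838.3) = -2962.5 kJ/mol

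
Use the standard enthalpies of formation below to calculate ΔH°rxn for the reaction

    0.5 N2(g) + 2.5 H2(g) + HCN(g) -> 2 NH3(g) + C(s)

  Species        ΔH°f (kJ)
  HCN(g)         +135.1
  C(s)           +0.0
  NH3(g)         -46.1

ΔH°rxn = Σ nΔHf°(products) − Σ nΔHf°(reactants).
Products: 2·(-46.1) + 1·(+0.0) = -92.2
Reactants: 1/2·(+0.0) + 5/2·(+0.0) + 1·(+135.1) = +135.1
ΔH°rxn = (-92.2) − (+135.1) = -227.3 kJ

ΔH°rxn = -227.3 kJ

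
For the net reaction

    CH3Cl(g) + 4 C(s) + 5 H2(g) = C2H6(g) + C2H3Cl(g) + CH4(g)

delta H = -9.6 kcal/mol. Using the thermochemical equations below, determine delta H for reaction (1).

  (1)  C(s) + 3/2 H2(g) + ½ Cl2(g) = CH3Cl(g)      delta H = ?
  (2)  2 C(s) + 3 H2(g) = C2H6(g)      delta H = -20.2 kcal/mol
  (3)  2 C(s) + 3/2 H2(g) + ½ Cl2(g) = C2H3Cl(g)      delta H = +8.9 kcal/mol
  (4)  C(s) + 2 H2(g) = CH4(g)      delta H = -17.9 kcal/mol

delta H = -19.6 kcal/mol

(1) reversed: contributes −x
(2) as written: -20.2 kcal/mol
(3) as written: +8.9 kcal/mol
(4) as written: -17.9 kcal/mol
-9.6 = (-20.2) + (+8.9) + (-17.9) − x
x = (-9.6 − (-29.2)) / (-1) = -19.6 kcal/mol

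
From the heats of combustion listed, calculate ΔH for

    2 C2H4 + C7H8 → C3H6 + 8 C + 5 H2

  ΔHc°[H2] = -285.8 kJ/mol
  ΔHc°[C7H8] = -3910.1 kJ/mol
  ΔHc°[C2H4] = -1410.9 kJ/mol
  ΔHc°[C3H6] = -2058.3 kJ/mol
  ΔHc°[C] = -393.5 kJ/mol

With combustion enthalpies, reactants minus products:
= [2·(-1410.9) + 1·(-3910.1)] − [1·(-2058.3) + 8·(-393.5) + 5·(-285.8)]
= -96.6 kJ/mol

ΔH = -96.6 kJ/mol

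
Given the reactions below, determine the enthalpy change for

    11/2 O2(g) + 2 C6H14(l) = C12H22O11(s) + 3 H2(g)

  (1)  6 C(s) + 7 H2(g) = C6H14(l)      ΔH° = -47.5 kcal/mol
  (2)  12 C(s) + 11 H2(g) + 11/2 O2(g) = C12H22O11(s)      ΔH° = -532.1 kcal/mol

(1) reversed and × 2 (reverse to put C6H14(l) on the reactant side; scale by 2 for the 2 C6H14(l)): (-2)·(-47.5) = +95.0 kcal/mol
(2) as written (C12H22O11(s) already on the product side): -532.1 kcal/mol
By Hess's law, ΔH° = (-2)·(-47.5) + (1)·(-532.1) = -437.1 kcal/mol

ΔH° = -437.1 kcal/mol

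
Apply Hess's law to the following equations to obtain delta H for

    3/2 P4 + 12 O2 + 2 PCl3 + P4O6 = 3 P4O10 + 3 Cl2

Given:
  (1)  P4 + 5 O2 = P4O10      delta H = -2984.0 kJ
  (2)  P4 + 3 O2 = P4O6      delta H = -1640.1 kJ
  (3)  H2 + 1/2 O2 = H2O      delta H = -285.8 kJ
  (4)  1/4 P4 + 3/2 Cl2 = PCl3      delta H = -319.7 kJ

delta H = -6672.5 kJ

(1) × 3 (scale by 3 for the 3 P4O10): (3)·(-2984.0) = -8952.0 kJ
(2) reversed (P4O6 must end up as a reactant): +1640.1 kJ
(3): not needed (H2O appears nowhere else).
(4) reversed and × 2 (reverse to put PCl3 on the reactant side; ×2 to match 2 PCl3 in the target): (-2)·(-319.7) = +639.4 kJ
delta H = (3)·(-2984.0) + (-1)·(-1640.1) + (-2)·(-319.7) = -6672.5 kJ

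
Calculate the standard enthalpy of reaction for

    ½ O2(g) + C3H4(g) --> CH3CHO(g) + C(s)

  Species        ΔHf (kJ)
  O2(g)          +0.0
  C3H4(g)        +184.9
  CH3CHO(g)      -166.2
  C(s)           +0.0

Products: 1·(-166.2) + 1·(+0.0) = -166.2
Reactants: 1/2·(+0.0) + 1·(+184.9) = +184.9
ΔH° = (-166.2) − (+184.9) = -351.1 kJ

ΔH° = -351.1 kJ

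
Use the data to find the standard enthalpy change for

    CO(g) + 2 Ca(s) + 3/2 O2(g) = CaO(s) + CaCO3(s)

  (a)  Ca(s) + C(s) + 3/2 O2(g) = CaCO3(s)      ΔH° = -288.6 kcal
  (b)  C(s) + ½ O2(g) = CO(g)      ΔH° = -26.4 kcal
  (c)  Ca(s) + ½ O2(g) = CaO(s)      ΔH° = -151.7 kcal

(a) as written: -288.6 kcal
(b) reversed: +26.4 kcal
(c) as written: -151.7 kcal
Summing the manipulated equations, ΔH° = (-288.6) + (+26.4) + (-151.7) = -413.9 kcal

ΔH° = -413.9 kcal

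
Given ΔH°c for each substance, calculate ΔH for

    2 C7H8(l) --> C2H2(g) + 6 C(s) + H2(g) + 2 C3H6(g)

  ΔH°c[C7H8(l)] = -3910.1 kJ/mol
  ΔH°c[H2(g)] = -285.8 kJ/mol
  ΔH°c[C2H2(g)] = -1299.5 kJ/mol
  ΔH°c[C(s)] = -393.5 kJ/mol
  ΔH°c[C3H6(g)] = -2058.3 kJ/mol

ΔH = 242.7 kJ/mol

Using ΔH = Σ nΔHc°(reactants) − Σ nΔHc°(products):
= [2·(-3910.1)] − [1·(-1299.5) + 6·(-393.5) + 1·(-285.8) + 2·(-2058.3)]
= 242.7 kJ/mol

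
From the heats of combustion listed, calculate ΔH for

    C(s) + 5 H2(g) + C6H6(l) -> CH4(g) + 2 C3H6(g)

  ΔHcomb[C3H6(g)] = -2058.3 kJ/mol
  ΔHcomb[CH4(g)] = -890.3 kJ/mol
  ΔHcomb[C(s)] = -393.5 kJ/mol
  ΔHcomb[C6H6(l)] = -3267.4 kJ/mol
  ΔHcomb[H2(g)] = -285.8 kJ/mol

ΔH = -83.0 kJ/mol

Using ΔH = Σ nΔHc°(reactants) − Σ nΔHc°(products):
= [1·(-393.5) + 5·(-285.8) + 1·(-3267.4)] − [1·(-890.3) + 2·(-2058.3)]
= -83.0 kJ/mol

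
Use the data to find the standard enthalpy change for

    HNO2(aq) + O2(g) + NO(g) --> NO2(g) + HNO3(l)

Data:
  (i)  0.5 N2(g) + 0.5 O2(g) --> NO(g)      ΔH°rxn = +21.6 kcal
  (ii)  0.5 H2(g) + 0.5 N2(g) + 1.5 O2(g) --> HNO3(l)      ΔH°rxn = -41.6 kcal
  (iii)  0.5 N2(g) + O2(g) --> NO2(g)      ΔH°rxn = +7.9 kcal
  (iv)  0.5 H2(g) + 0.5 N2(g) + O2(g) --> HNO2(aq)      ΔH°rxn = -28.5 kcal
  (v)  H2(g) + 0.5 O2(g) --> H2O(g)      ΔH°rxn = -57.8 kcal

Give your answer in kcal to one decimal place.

ΔH°rxn = -26.8 kcal

(i) reversed: -21.6 kcal
(ii) as written: -41.6 kcal
(iii) as written: +7.9 kcal
(iv) reversed: +28.5 kcal
(v): not needed.
ΔH°rxn = (-21.6) + (-41.6) + (+7.9) + (+28.5) = -26.8 kcal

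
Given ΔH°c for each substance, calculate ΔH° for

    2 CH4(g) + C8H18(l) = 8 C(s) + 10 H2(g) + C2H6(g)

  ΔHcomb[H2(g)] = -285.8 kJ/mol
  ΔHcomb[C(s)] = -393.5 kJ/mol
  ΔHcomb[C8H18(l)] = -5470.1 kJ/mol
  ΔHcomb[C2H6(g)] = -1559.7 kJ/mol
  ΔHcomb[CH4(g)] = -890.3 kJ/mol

ΔH° = 315.0 kJ/mol

Using ΔH = Σ nΔHc°(reactants) − Σ nΔHc°(products):
= [2·(-890.3) + 1·(-5470.1)] − [8·(-393.5) + 10·(-285.8) + 1·(-1559.7)]
= 315.0 kJ/mol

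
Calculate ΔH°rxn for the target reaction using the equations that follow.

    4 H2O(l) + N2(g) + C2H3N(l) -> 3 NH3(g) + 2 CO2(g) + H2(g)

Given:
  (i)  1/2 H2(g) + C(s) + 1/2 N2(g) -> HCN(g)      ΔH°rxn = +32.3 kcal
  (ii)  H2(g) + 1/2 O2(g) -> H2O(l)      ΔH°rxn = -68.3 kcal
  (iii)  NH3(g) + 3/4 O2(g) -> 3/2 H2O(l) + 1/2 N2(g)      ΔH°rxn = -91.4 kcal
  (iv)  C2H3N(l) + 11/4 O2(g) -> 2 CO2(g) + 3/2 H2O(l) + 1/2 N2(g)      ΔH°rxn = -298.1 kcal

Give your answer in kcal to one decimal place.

(i): not needed (C(s) appears nowhere else).
(ii) reversed: +68.3 kcal
(iii) reversed and × 3 (reverse to put NH3(g) on the product side; scale by 3 for the 3 NH3(g)): (-3)·(-91.4) = +274.2 kcal
(iv) as written (C2H3N(l) already on the reactant side): -298.1 kcal
Summing the manipulated equations, ΔH°rxn = (+68.3) + (+274.2) + (-298.1) = 44.4 kcal

ΔH°rxn = 44.4 kcal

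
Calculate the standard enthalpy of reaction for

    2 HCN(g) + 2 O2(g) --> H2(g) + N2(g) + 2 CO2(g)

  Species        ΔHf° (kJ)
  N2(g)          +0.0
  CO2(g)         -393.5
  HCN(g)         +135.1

Products: 1·(+0.0) + 1·(+0.0) + 2·(-393.5) = -787.0
Reactants: 2·(+135.1) + 2·(+0.0) = +270.2
ΔH_rxn = (-787.0) − (+270.2) = -1057.2 kJ

ΔH_rxn = -1057.2 kJ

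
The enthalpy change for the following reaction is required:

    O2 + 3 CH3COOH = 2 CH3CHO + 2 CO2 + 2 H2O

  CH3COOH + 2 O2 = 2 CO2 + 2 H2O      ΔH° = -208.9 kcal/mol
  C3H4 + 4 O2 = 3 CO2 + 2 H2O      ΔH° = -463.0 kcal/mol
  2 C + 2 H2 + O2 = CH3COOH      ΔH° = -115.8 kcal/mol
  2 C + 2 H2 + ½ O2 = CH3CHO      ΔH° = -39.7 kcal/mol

ΔH° = -56.7 kcal/mol

equation 1 as written: -208.9 kcal/mol
equation 2: not needed (C3H4 appears nowhere else).
equation 3 reversed and × 2: (-2)·(-115.8) = +231.6 kcal/mol
equation 4 × 2 (×2 to match 2 CH3CHO in the target): (2)·(-39.7) = -79.4 kcal/mol
ΔH° = (-208.9) + (+231.6) + (-79.4) = -56.7 kcal/mol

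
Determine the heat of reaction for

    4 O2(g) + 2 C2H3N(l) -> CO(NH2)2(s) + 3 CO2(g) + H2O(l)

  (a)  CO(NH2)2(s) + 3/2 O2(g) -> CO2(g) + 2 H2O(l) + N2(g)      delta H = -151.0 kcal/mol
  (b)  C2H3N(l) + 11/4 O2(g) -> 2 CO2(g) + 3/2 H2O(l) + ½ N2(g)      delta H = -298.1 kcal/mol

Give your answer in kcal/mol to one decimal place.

delta H = -445.2 kcal/mol

(a) reversed (CO(NH2)2(s) must end up as a product): +151.0 kcal/mol
(b) × 2 (×2 to match 2 C2H3N(l) in the target): (2)·(-298.1) = -596.2 kcal/mol
Combining the equations, delta H = (+151.0) + (-596.2) = -445.2 kcal/mol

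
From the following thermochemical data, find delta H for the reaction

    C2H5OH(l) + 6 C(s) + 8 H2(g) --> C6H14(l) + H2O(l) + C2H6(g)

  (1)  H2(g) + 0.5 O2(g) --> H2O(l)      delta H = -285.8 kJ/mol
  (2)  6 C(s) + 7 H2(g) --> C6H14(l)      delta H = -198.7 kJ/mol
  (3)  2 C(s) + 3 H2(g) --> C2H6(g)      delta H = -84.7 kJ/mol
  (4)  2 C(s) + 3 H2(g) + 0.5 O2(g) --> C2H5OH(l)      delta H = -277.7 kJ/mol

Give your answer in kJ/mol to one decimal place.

(1) as written (H2O(l) already on the product side): -285.8 kJ/mol
(2) as written (C6H14(l) already on the product side): -198.7 kJ/mol
(3) as written (C2H6(g) already on the product side): -84.7 kJ/mol
(4) reversed (C2H5OH(l) must end up as a reactant): +277.7 kJ/mol
delta H = (1)·(-285.8) + (1)·(-198.7) + (1)·(-84.7) + (-1)·(-277.7) = -291.5 kJ/mol

delta H = -291.5 kJ/mol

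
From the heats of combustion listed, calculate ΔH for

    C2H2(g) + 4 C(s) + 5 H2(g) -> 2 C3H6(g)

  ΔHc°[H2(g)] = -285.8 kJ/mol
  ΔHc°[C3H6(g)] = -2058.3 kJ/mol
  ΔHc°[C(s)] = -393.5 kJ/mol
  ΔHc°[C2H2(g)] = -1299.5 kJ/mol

ΔH = -185.9 kJ/mol

Using ΔH = Σ nΔHc°(reactants) − Σ nΔHc°(products):
= [1·(-1299.5) + 4·(-393.5) + 5·(-285.8)] − [2·(-2058.3)]
= -185.9 kJ/mol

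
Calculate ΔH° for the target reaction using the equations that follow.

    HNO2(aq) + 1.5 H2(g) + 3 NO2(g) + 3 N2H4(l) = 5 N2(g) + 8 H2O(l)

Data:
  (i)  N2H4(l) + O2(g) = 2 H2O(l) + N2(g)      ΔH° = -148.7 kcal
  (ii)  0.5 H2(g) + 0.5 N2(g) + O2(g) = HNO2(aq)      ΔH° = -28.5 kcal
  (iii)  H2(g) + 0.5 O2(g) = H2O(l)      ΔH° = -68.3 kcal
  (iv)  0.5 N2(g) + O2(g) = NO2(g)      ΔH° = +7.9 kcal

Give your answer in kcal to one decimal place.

ΔH° = -577.9 kcal

(i) × 3 (×3 to match 3 N2H4(l) in the target): (3)·(-148.7) = -446.1 kcal
(ii) reversed (HNO2(aq) must end up as a reactant): +28.5 kcal
(iii) × 2: (2)·(-68.3) = -136.6 kcal
(iv) reversed and × 3 (NO2(g) must end up as a reactant; ×3 to match 3 NO2(g) in the target): (-3)·(+7.9) = -23.7 kcal
ΔH° = (3)·(-148.7) + (-1)·(-28.5) + (2)·(-68.3) + (-3)·(+7.9) = -577.9 kcal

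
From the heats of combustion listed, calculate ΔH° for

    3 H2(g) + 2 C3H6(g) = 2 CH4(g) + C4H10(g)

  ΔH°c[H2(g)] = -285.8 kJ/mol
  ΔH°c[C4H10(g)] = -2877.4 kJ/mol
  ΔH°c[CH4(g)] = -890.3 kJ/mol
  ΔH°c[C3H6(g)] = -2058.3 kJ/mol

With combustion enthalpies, reactants minus products:
= [3·(-285.8) + 2·(-2058.3)] − [2·(-890.3) + 1·(-2877.4)]
= -316.0 kJ/mol

ΔH° = -316.0 kJ/mol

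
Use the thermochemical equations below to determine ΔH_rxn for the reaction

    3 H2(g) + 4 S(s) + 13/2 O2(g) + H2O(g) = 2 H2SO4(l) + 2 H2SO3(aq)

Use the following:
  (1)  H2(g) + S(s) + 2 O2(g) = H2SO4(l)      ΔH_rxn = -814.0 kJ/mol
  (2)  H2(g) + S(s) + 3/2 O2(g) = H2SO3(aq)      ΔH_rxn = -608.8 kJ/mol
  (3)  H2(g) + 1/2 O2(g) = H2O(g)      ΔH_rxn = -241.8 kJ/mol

ΔH_rxn = -2603.8 kJ/mol

(1) × 2: (2)·(-814.0) = -1628.0 kJ/mol
(2) × 2: (2)·(-608.8) = -1217.6 kJ/mol
(3) reversed: +241.8 kJ/mol
Summing the manipulated equations, ΔH_rxn = (-1628.0) + (-1217.6) + (+241.8) = -2603.8 kJ/mol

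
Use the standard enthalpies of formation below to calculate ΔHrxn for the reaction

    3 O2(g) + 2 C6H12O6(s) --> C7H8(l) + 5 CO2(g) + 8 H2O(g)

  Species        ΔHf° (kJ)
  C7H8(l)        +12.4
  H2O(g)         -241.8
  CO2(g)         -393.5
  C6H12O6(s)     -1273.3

Products: 1·(+12.4) + 5·(-393.5) + 8·(-241.8) = -3889.5
Reactants: 3·(+0.0) + 2·(-1273.3) = -2546.6
ΔHrxn = (-3889.5) − (-2546.6) = -1342.9 kJ

ΔHrxn = -1342.9 kJ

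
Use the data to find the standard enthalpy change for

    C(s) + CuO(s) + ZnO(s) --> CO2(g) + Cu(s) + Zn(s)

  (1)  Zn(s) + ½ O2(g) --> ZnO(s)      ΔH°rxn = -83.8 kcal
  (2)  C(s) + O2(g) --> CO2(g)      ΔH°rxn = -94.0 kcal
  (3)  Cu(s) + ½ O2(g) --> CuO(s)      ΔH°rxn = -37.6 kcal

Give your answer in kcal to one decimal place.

ΔH°rxn = 27.4 kcal

(1) reversed: +83.8 kcal
(2) as written: -94.0 kcal
(3) reversed: +37.6 kcal
By Hess's law, ΔH°rxn = (+83.8) + (-94.0) + (+37.6) = 27.4 kcal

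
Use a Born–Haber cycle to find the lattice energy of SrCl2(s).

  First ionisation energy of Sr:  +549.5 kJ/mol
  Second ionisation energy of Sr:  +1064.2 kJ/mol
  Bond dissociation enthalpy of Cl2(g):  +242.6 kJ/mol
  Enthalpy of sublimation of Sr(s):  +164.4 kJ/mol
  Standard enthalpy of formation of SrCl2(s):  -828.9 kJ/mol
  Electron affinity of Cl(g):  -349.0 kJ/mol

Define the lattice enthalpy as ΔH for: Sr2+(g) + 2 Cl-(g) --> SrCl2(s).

U = -2151.6 kJ/mol

ΔHf° = 1·ΔHsub + 1·(ΣIE) + 1·D(Cl2) + 2·EA + U
-828.9 = 1·(+164.4) + 1·(+1613.7) + 1·(+242.6) + 2·(-349.0) + U
U = -828.9 − (+1322.7) = -2151.6 kJ/mol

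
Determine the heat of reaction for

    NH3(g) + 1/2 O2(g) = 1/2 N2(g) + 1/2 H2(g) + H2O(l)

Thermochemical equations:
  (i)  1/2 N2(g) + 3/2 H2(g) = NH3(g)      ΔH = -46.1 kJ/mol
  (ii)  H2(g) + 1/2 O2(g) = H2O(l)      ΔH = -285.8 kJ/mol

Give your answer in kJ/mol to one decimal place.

(i) reversed (NH3(g) must end up as a reactant): +46.1 kJ/mol
(ii) as written (H2O(l) already on the product side): -285.8 kJ/mol
Combining the equations, ΔH = (-1)·(-46.1) + (1)·(-285.8) = -239.7 kJ/mol

ΔH = -239.7 kJ/mol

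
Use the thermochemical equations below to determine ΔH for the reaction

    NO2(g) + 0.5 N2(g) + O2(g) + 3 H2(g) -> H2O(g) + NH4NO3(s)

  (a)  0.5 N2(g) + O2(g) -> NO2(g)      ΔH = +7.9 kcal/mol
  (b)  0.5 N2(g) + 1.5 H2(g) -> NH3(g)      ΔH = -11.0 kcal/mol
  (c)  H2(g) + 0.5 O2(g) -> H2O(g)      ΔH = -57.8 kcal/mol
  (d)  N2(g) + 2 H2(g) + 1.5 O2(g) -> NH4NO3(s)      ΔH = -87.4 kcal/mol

ΔH = -153.1 kcal/mol

(a) reversed: -7.9 kcal/mol
(b): not needed.
(c) as written: -57.8 kcal/mol
(d) as written: -87.4 kcal/mol
Summing the manipulated equations, ΔH = (-1)·(+7.9) + (1)·(-57.8) + (1)·(-87.4) = -153.1 kcal/mol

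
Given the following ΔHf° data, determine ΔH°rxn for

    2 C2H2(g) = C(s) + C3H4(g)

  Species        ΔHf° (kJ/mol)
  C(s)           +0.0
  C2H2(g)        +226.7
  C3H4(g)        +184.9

Products: 1·(+0.0) + 1·(+184.9) = +184.9
Reactants: 2·(+226.7) = +453.4
ΔH°rxn = (+184.9) − (+453.4) = -268.5 kJ/mol

ΔH°rxn = -268.5 kJ/mol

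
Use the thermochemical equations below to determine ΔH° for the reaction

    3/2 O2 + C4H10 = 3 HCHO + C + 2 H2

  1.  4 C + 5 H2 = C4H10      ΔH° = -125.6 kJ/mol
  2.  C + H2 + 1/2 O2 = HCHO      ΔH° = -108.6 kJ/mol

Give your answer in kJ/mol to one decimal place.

ΔH° = -200.2 kJ/mol

eq. 1 reversed: +125.6 kJ/mol
eq. 2 × 3: (3)·(-108.6) = -325.8 kJ/mol
ΔH° = (+125.6) + (-325.8) = -200.2 kJ/mol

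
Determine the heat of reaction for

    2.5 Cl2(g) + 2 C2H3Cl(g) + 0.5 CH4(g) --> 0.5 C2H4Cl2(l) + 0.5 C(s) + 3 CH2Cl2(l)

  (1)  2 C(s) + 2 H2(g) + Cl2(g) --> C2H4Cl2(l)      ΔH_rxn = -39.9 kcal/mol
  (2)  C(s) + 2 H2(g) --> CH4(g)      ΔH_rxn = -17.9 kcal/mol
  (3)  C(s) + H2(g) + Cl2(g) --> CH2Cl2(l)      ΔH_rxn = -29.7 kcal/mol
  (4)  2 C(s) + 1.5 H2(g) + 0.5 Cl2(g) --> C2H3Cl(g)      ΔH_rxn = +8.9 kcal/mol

ΔH_rxn = -117.9 kcal/mol

(1) × 1/2 (scale by 1/2 for the 1/2 C2H4Cl2(l)): (1/2)·(-39.9) = -19.95 kcal/mol
(2) reversed and × 1/2 (CH4(g) must end up as a reactant; scale by 1/2 for the 1/2 CH4(g)): (-1/2)·(-17.9) = +8.95 kcal/mol
(3) × 3 (×3 to match 3 CH2Cl2(l) in the target): (3)·(-29.7) = -89.1 kcal/mol
(4) reversed and × 2 (C2H3Cl(g) must end up as a reactant; scale by 2 for the 2 C2H3Cl(g)): (-2)·(+8.9) = -17.8 kcal/mol
ΔH_rxn = (-19.95) + (+8.95) + (-89.1) + (-17.8) = -117.9 kcal/mol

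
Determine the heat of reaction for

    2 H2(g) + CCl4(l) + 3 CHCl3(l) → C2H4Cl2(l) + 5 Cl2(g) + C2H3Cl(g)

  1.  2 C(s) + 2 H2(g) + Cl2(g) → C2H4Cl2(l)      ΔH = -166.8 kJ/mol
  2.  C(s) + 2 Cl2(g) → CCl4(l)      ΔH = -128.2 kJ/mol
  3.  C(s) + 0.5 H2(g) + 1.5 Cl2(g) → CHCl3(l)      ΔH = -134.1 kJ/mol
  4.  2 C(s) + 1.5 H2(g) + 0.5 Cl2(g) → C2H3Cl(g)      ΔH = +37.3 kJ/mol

ΔH = 401.0 kJ/mol

eq. 1 as written (C2H4Cl2(l) already on the product side): -166.8 kJ/mol
eq. 2 reversed (reverse to put CCl4(l) on the reactant side): +128.2 kJ/mol
eq. 3 reversed and × 3 (reverse to put CHCl3(l) on the reactant side; scale by 3 for the 3 CHCl3(l)): (-3)·(-134.1) = +402.3 kJ/mol
eq. 4 as written (C2H3Cl(g) already on the product side): +37.3 kJ/mol
Summing the manipulated equations, ΔH = (1)·(-166.8) + (-1)·(-128.2) + (-3)·(-134.1) + (1)·(+37.3) = 401.0 kJ/mol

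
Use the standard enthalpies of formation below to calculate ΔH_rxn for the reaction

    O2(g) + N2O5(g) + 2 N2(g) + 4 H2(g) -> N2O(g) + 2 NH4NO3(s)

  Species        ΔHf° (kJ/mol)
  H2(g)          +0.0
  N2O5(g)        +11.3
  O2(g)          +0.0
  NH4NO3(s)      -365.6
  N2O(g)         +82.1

ΔH_rxn = -660.4 kJ/mol

Products: 1·(+82.1) + 2·(-365.6) = -649.1
Reactants: 1·(+0.0) + 1·(+11.3) + 2·(+0.0) + 4·(+0.0) = +11.3
ΔH_rxn = (-649.1) − (+11.3) = -660.4 kJ/mol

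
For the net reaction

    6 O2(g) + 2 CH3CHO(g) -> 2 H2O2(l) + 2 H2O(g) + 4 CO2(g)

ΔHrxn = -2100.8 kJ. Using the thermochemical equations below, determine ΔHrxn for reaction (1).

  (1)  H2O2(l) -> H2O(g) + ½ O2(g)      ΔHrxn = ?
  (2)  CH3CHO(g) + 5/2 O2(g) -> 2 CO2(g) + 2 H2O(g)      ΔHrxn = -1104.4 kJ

(1) reversed and × 2: contributes −2·x
(2) × 2: (2)·(-1104.4) = -2208.8 kJ
-2100.8 = (-2208.8) − 2·x
x = (-2100.8 − (-2208.8)) / (-2) = -54.0 kJ

ΔHrxn = -54.0 kJ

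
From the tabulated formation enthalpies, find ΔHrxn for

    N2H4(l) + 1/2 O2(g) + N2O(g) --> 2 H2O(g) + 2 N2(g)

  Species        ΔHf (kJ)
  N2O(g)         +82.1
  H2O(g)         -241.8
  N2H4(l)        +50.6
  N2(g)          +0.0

ΔH°rxn = Σ nΔHf°(products) − Σ nΔHf°(reactants).
Products: 2·(-241.8) + 2·(+0.0) = -483.6
Reactants: 1·(+50.6) + 1/2·(+0.0) + 1·(+82.1) = +132.7
ΔHrxn = (-483.6) − (+132.7) = -616.3 kJ

ΔHrxn = -616.3 kJ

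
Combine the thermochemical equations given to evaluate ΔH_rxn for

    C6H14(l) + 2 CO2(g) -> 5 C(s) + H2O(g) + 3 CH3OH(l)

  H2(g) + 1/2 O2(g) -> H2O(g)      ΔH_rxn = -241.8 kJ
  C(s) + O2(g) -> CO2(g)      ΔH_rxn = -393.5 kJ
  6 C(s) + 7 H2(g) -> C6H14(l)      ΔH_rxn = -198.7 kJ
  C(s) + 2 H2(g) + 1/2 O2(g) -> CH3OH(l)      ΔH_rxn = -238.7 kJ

ΔH_rxn = 27.8 kJ

equation 1 as written (H2O(g) already on the product side): -241.8 kJ
equation 2 reversed and × 2 (reverse to put CO2(g) on the reactant side; scale by 2 for the 2 CO2(g)): (-2)·(-393.5) = +787.0 kJ
equation 3 reversed (reverse to put C6H14(l) on the reactant side): +198.7 kJ
equation 4 × 3 (×3 to match 3 CH3OH(l) in the target): (3)·(-238.7) = -716.1 kJ
ΔH_rxn = (-241.8) + (+787.0) + (+198.7) + (-716.1) = 27.8 kJ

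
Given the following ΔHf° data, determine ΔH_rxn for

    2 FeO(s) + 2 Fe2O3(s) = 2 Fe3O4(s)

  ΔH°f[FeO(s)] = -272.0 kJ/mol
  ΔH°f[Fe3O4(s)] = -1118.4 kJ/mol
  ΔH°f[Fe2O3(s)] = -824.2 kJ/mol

Products: 2·(-1118.4) = -2236.8
Reactants: 2·(-272.0) + 2·(-824.2) = -2192.4
ΔH_rxn = (-2236.8) − (-2192.4) = -44.4 kJ/mol

ΔH_rxn = -44.4 kJ/mol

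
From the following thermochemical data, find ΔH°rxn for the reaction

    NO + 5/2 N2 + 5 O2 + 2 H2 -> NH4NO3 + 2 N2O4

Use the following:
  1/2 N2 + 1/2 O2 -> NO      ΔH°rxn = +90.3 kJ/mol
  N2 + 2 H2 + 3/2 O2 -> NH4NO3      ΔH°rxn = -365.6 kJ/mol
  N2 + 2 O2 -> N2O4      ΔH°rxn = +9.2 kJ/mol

ΔH°rxn = -437.5 kJ/mol

equation 1 reversed (reverse to put NO on the reactant side): -90.3 kJ/mol
equation 2 as written (NH4NO3 already on the product side): -365.6 kJ/mol
equation 3 × 2 (×2 to match 2 N2O4 in the target): (2)·(+9.2) = +18.4 kJ/mol
Combining the equations, ΔH°rxn = (-90.3) + (-365.6) + (+18.4) = -437.5 kJ/mol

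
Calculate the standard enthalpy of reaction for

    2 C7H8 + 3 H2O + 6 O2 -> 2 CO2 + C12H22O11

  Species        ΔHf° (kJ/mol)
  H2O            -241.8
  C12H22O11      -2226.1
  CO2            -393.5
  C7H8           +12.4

Products: 2·(-393.5) + 1·(-2226.1) = -3013.1
Reactants: 2·(+12.4) + 3·(-241.8) + 6·(+0.0) = -700.6
ΔH°rxn = (-3013.1) − (-700.6) = -2312.5 kJ/mol

ΔH°rxn = -2312.5 kJ/mol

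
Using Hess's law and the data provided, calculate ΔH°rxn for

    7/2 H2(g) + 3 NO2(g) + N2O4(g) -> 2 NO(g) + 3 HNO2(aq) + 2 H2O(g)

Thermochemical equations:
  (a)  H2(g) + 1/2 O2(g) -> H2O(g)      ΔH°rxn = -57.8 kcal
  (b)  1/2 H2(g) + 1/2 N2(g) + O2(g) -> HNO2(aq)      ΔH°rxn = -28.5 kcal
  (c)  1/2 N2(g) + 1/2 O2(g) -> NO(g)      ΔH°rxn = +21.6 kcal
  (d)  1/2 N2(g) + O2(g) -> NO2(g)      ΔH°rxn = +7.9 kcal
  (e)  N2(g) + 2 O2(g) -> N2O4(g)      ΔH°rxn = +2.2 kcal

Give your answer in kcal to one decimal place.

ΔH°rxn = -183.8 kcal

(a) × 2 (scale by 2 for the 2 H2O(g)): (2)·(-57.8) = -115.6 kcal
(b) × 3 (×3 to match 3 HNO2(aq) in the target): (3)·(-28.5) = -85.5 kcal
(c) × 2 (×2 to match 2 NO(g) in the target): (2)·(+21.6) = +43.2 kcal
(d) reversed and × 3 (reverse to put NO2(g) on the reactant side; scale by 3 for the 3 NO2(g)): (-3)·(+7.9) = -23.7 kcal
(e) reversed (reverse to put N2O4(g) on the reactant side): -2.2 kcal
ΔH°rxn = (2)·(-57.8) + (3)·(-28.5) + (2)·(+21.6) + (-3)·(+7.9) + (-1)·(+2.2) = -183.8 kcal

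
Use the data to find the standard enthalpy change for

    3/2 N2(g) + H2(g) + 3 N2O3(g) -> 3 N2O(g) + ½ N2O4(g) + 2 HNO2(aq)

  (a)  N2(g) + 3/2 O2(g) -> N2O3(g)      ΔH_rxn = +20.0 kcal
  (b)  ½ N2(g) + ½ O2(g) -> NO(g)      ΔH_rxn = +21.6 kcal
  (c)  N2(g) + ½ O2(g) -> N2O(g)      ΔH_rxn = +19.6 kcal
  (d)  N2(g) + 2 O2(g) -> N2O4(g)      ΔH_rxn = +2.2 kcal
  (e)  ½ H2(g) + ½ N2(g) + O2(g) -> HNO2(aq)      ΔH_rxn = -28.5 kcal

ΔH_rxn = -57.1 kcal

(a) reversed and × 3: (-3)·(+20.0) = -60.0 kcal
(b): not needed.
(c) × 3: (3)·(+19.6) = +58.8 kcal
(d) × 1/2: (1/2)·(+2.2) = +1.1 kcal
(e) × 2: (2)·(-28.5) = -57.0 kcal
Summing the manipulated equations, ΔH_rxn = (-60.0) + (+58.8) + (+1.1) + (-57.0) = -57.1 kcal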